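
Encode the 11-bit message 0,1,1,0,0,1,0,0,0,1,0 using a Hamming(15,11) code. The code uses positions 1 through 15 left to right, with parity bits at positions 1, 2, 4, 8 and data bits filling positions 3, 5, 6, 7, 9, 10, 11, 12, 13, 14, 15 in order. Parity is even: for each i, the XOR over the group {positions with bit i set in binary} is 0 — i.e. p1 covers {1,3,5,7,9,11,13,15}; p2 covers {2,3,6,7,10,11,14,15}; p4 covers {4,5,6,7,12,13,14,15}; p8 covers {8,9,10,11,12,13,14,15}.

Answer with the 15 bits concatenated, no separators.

Place data at non-parity positions: p1 p2 0 p4 1 1 0 p8 0 1 0 0 0 1 0
p1 (pos 1,3,5,7,9,11,13,15): XOR of data positions = 0⊕1⊕0⊕0⊕0⊕0⊕0 = 1
p2 (pos 2,3,6,7,10,11,14,15): XOR of data positions = 0⊕1⊕0⊕1⊕0⊕1⊕0 = 1
p4 (pos 4,5,6,7,12,13,14,15): XOR of data positions = 1⊕1⊕0⊕0⊕0⊕1⊕0 = 1
p8 (pos 8,9,10,11,12,13,14,15): XOR of data positions = 0⊕1⊕0⊕0⊕0⊕1⊕0 = 0
Codeword: 110111000100010

110111000100010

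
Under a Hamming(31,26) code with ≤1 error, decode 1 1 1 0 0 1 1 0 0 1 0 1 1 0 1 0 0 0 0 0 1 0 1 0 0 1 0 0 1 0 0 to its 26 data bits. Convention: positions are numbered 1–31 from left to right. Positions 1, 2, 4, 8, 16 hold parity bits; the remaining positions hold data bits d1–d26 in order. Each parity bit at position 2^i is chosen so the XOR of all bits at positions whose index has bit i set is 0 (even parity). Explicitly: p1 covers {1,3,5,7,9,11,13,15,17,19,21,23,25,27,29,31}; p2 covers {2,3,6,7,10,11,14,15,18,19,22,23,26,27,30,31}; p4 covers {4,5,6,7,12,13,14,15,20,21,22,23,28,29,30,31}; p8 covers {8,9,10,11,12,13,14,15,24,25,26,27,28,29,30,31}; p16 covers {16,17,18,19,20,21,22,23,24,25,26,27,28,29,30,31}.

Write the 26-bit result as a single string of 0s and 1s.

10110101101000010100100100

s1 (pos 1,3,5,7,9,11,13,15,17,19,21,23,25,27,29,31): 1⊕1⊕0⊕1⊕0⊕0⊕1⊕1⊕0⊕0⊕1⊕1⊕0⊕0⊕1⊕0 = 0
s2 (pos 2,3,6,7,10,11,14,15,18,19,22,23,26,27,30,31): 1⊕1⊕1⊕1⊕1⊕0⊕0⊕1⊕0⊕0⊕0⊕1⊕1⊕0⊕0⊕0 = 0
s4 (pos 4,5,6,7,12,13,14,15,20,21,22,23,28,29,30,31): 0⊕0⊕1⊕1⊕1⊕1⊕0⊕1⊕0⊕1⊕0⊕1⊕0⊕1⊕0⊕0 = 0
s8 (pos 8,9,10,11,12,13,14,15,24,25,26,27,28,29,30,31): 0⊕0⊕1⊕0⊕1⊕1⊕0⊕1⊕0⊕0⊕1⊕0⊕0⊕1⊕0⊕0 = 0
s16 (pos 16,17,18,19,20,21,22,23,24,25,26,27,28,29,30,31): 0⊕0⊕0⊕0⊕0⊕1⊕0⊕1⊕0⊕0⊕1⊕0⊕0⊕1⊕0⊕0 = 0
Syndrome s16…s1 = 00000 → no error.
Read data bits from positions 3,5,6,7,9,10,11,12,13,14,15,17,18,19,20,21,22,23,24,25,26,27,28,29,30,31: 10110101101000010100100100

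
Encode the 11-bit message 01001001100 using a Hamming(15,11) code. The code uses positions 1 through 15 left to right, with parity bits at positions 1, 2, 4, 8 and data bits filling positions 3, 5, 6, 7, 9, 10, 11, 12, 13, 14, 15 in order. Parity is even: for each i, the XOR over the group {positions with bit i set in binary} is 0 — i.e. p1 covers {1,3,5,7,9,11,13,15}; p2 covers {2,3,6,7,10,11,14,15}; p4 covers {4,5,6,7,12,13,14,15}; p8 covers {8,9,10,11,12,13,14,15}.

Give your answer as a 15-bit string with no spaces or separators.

Place data at non-parity positions: p1 p2 0 p4 1 0 0 p8 1 0 0 1 1 0 0
p1 (pos 1,3,5,7,9,11,13,15): XOR of data positions = 0⊕1⊕0⊕1⊕0⊕1⊕0 = 1
p2 (pos 2,3,6,7,10,11,14,15): XOR of data positions = 0⊕0⊕0⊕0⊕0⊕0⊕0 = 0
p4 (pos 4,5,6,7,12,13,14,15): XOR of data positions = 1⊕0⊕0⊕1⊕1⊕0⊕0 = 1
p8 (pos 8,9,10,11,12,13,14,15): XOR of data positions = 1⊕0⊕0⊕1⊕1⊕0⊕0 = 1
Codeword: 100110011001100

100110011001100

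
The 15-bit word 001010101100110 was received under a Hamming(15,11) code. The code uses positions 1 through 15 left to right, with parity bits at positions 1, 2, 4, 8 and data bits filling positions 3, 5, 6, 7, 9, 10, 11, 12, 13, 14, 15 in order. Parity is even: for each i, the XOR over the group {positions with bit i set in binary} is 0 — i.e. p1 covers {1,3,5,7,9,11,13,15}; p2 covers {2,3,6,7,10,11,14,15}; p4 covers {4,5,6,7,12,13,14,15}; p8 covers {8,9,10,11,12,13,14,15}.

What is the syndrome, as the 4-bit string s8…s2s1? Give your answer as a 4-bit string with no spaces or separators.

0001

s1 (pos 1,3,5,7,9,11,13,15): 0⊕1⊕1⊕1⊕1⊕0⊕1⊕0 = 1
s2 (pos 2,3,6,7,10,11,14,15): 0⊕1⊕0⊕1⊕1⊕0⊕1⊕0 = 0
s4 (pos 4,5,6,7,12,13,14,15): 0⊕1⊕0⊕1⊕0⊕1⊕1⊕0 = 0
s8 (pos 8,9,10,11,12,13,14,15): 0⊕1⊕1⊕0⊕0⊕1⊕1⊕0 = 0
Syndrome s8…s1 = 0001 → error at position 1.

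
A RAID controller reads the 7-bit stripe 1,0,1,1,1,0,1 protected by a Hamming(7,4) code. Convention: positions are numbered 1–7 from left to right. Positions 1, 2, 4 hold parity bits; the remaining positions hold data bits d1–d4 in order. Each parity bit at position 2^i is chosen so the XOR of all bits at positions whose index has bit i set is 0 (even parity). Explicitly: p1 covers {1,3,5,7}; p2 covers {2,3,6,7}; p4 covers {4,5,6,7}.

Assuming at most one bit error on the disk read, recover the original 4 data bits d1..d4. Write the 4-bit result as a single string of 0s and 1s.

s1 (pos 1,3,5,7): 1⊕1⊕1⊕1 = 0
s2 (pos 2,3,6,7): 0⊕1⊕0⊕1 = 0
s4 (pos 4,5,6,7): 1⊕1⊕0⊕1 = 1
Syndrome s4…s1 = 100 → error at position 4.
Flip position 4: 1011101 → 1010101
Read data bits from positions 3,5,6,7: 1101

1101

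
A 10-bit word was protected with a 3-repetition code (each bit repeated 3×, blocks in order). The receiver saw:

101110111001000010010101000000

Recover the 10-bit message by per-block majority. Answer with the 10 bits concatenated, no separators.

1110000100

Block 1 (101): 2 ones → 1
Block 2 (110): 2 ones → 1
Block 3 (111): 3 ones → 1
Block 4 (001): 1 one → 0
Block 5 (000): 0 ones → 0
Block 6 (010): 1 one → 0
Block 7 (010): 1 one → 0
Block 8 (101): 2 ones → 1
Block 9 (000): 0 ones → 0
Block 10 (000): 0 ones → 0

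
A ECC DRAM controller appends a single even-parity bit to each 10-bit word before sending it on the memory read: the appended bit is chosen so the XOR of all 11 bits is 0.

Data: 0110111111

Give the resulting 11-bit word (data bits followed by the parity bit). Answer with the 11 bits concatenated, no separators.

XOR of the 10 data bits: 0⊕1⊕1⊕0⊕1⊕1⊕1⊕1⊕1⊕1 = 0
Parity bit = 0 (so all 11 bits XOR to 0).

01101111110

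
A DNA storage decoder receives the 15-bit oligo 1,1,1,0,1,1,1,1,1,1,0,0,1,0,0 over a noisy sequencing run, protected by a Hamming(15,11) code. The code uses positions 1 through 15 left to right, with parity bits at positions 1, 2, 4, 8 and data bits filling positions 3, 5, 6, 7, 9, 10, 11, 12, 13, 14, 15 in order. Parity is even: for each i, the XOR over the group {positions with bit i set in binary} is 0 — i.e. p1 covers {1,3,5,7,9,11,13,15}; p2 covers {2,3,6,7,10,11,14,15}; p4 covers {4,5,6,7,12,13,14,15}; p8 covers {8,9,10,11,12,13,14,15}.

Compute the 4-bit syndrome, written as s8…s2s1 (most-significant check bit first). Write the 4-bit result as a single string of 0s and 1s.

0010

s1 (pos 1,3,5,7,9,11,13,15): 1⊕1⊕1⊕1⊕1⊕0⊕1⊕0 = 0
s2 (pos 2,3,6,7,10,11,14,15): 1⊕1⊕1⊕1⊕1⊕0⊕0⊕0 = 1
s4 (pos 4,5,6,7,12,13,14,15): 0⊕1⊕1⊕1⊕0⊕1⊕0⊕0 = 0
s8 (pos 8,9,10,11,12,13,14,15): 1⊕1⊕1⊕0⊕0⊕1⊕0⊕0 = 0
Syndrome s8…s1 = 0010 → error at position 2.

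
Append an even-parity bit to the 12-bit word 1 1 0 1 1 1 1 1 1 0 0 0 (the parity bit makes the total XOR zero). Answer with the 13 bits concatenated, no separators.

XOR of the 12 data bits: 1⊕1⊕0⊕1⊕1⊕1⊕1⊕1⊕1⊕0⊕0⊕0 = 0
Parity bit = 0 (so all 13 bits XOR to 0).

1101111110000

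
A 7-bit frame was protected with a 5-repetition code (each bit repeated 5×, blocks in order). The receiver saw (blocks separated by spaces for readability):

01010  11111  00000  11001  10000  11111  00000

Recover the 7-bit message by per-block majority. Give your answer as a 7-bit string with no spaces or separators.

0101010

Block 1 (01010): 2 ones → 0
Block 2 (11111): 5 ones → 1
Block 3 (00000): 0 ones → 0
Block 4 (11001): 3 ones → 1
Block 5 (10000): 1 one → 0
Block 6 (11111): 5 ones → 1
Block 7 (00000): 0 ones → 0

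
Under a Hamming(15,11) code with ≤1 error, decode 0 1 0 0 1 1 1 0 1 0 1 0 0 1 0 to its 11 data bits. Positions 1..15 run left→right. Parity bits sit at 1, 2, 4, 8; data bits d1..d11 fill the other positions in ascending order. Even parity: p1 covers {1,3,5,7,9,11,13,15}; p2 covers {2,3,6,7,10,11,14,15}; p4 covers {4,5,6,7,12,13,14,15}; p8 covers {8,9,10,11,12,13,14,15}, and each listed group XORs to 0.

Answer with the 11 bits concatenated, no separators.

01111110010

s1 (pos 1,3,5,7,9,11,13,15): 0⊕0⊕1⊕1⊕1⊕1⊕0⊕0 = 0
s2 (pos 2,3,6,7,10,11,14,15): 1⊕0⊕1⊕1⊕0⊕1⊕1⊕0 = 1
s4 (pos 4,5,6,7,12,13,14,15): 0⊕1⊕1⊕1⊕0⊕0⊕1⊕0 = 0
s8 (pos 8,9,10,11,12,13,14,15): 0⊕1⊕0⊕1⊕0⊕0⊕1⊕0 = 1
Syndrome s8…s1 = 1010 → error at position 10.
Flip position 10: 010011101010010 → 010011101110010
Read data bits from positions 3,5,6,7,9,10,11,12,13,14,15: 01111110010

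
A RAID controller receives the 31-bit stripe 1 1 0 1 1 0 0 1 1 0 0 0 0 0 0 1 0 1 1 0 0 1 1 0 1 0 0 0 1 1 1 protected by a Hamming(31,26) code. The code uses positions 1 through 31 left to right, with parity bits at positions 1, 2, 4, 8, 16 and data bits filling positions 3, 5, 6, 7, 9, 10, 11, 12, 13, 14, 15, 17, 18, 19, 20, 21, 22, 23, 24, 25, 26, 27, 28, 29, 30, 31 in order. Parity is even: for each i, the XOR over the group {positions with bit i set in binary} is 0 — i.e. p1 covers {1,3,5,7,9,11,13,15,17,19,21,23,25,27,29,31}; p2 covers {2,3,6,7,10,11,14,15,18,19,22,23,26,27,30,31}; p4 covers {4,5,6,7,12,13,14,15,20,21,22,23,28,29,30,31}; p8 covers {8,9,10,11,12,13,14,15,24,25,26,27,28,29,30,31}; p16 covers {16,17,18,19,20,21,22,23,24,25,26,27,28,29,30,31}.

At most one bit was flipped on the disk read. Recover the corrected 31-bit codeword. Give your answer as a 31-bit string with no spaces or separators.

s1 (pos 1,3,5,7,9,11,13,15,17,19,21,23,25,27,29,31): 1⊕0⊕1⊕0⊕1⊕0⊕0⊕0⊕0⊕1⊕0⊕1⊕1⊕0⊕1⊕1 = 0
s2 (pos 2,3,6,7,10,11,14,15,18,19,22,23,26,27,30,31): 1⊕0⊕0⊕0⊕0⊕0⊕0⊕0⊕1⊕1⊕1⊕1⊕0⊕0⊕1⊕1 = 1
s4 (pos 4,5,6,7,12,13,14,15,20,21,22,23,28,29,30,31): 1⊕1⊕0⊕0⊕0⊕0⊕0⊕0⊕0⊕0⊕1⊕1⊕0⊕1⊕1⊕1 = 1
s8 (pos 8,9,10,11,12,13,14,15,24,25,26,27,28,29,30,31): 1⊕1⊕0⊕0⊕0⊕0⊕0⊕0⊕0⊕1⊕0⊕0⊕0⊕1⊕1⊕1 = 0
s16 (pos 16,17,18,19,20,21,22,23,24,25,26,27,28,29,30,31): 1⊕0⊕1⊕1⊕0⊕0⊕1⊕1⊕0⊕1⊕0⊕0⊕0⊕1⊕1⊕1 = 1
Syndrome s16…s1 = 10110 → error at position 22.
Flip position 22: 1101100110000001011001101000111 → 1101100110000001011000101000111

1101100110000001011000101000111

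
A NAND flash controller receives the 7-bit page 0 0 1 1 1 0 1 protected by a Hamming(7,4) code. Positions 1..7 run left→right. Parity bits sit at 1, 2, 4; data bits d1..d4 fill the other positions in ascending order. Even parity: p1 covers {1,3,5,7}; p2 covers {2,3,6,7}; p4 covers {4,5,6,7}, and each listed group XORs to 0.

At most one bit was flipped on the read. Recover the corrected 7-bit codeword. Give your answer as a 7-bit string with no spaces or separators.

0011001

s1 (pos 1,3,5,7): 0⊕1⊕1⊕1 = 1
s2 (pos 2,3,6,7): 0⊕1⊕0⊕1 = 0
s4 (pos 4,5,6,7): 1⊕1⊕0⊕1 = 1
Syndrome s4…s1 = 101 → error at position 5.
Flip position 5: 0011101 → 0011001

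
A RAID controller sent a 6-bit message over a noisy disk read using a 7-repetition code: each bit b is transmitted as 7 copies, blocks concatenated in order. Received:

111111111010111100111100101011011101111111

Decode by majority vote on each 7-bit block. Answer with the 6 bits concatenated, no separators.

111011

Block 1 (1111111): 7 ones → 1
Block 2 (1101011): 5 ones → 1
Block 3 (1100111): 5 ones → 1
Block 4 (1001010): 3 ones → 0
Block 5 (1101110): 5 ones → 1
Block 6 (1111111): 7 ones → 1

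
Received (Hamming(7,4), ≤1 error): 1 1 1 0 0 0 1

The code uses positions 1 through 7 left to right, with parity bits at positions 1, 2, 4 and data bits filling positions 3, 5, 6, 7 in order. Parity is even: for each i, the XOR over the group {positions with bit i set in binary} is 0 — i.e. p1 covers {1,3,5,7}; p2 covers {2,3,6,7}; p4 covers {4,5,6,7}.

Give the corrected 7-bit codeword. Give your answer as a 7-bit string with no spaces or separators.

1110000

s1 (pos 1,3,5,7): 1⊕1⊕0⊕1 = 1
s2 (pos 2,3,6,7): 1⊕1⊕0⊕1 = 1
s4 (pos 4,5,6,7): 0⊕0⊕0⊕1 = 1
Syndrome s4…s1 = 111 → error at position 7.
Flip position 7: 1110001 → 1110000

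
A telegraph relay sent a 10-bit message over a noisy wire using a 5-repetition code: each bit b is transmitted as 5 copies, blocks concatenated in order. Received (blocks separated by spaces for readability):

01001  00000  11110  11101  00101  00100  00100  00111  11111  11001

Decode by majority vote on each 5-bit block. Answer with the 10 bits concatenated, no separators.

Block 1 (01001): 2 ones → 0
Block 2 (00000): 0 ones → 0
Block 3 (11110): 4 ones → 1
Block 4 (11101): 4 ones → 1
Block 5 (00101): 2 ones → 0
Block 6 (00100): 1 one → 0
Block 7 (00100): 1 one → 0
Block 8 (00111): 3 ones → 1
Block 9 (11111): 5 ones → 1
Block 10 (11001): 3 ones → 1

0011000111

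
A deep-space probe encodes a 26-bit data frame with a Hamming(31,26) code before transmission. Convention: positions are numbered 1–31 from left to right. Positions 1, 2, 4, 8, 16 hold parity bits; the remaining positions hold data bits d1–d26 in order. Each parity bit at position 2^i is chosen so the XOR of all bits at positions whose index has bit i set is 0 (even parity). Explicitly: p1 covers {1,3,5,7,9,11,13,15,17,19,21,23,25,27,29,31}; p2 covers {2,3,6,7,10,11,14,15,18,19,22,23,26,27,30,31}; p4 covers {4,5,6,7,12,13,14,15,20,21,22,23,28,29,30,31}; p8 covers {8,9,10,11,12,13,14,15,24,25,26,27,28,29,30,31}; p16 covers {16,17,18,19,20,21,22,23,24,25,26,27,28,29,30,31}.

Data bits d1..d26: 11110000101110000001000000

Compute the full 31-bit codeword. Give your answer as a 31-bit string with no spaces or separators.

Place data at non-parity positions: p1 p2 1 p4 1 1 1 p8 0 0 0 0 1 0 1 p16 1 1 0 0 0 0 0 0 1 0 0 0 0 0 0
p1 (pos 1,3,5,7,9,11,13,15,17,19,21,23,25,27,29,31): XOR of data positions = 1⊕1⊕1⊕0⊕0⊕1⊕1⊕1⊕0⊕0⊕0⊕1⊕0⊕0⊕0 = 1
p2 (pos 2,3,6,7,10,11,14,15,18,19,22,23,26,27,30,31): XOR of data positions = 1⊕1⊕1⊕0⊕0⊕0⊕1⊕1⊕0⊕0⊕0⊕0⊕0⊕0⊕0 = 1
p4 (pos 4,5,6,7,12,13,14,15,20,21,22,23,28,29,30,31): XOR of data positions = 1⊕1⊕1⊕0⊕1⊕0⊕1⊕0⊕0⊕0⊕0⊕0⊕0⊕0⊕0 = 1
p8 (pos 8,9,10,11,12,13,14,15,24,25,26,27,28,29,30,31): XOR of data positions = 0⊕0⊕0⊕0⊕1⊕0⊕1⊕0⊕1⊕0⊕0⊕0⊕0⊕0⊕0 = 1
p16 (pos 16,17,18,19,20,21,22,23,24,25,26,27,28,29,30,31): XOR of data positions = 1⊕1⊕0⊕0⊕0⊕0⊕0⊕0⊕1⊕0⊕0⊕0⊕0⊕0⊕0 = 1
Codeword: 1111111100001011110000001000000

1111111100001011110000001000000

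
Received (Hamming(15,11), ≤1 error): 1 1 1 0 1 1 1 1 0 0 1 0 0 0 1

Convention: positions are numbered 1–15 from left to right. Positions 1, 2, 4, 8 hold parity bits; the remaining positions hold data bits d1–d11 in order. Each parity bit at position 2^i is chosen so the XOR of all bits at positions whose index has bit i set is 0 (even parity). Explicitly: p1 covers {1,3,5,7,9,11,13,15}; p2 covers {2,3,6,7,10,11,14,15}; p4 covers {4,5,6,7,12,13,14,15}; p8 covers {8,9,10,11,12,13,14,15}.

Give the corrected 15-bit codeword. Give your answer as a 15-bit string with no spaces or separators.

111011100010001

s1 (pos 1,3,5,7,9,11,13,15): 1⊕1⊕1⊕1⊕0⊕1⊕0⊕1 = 0
s2 (pos 2,3,6,7,10,11,14,15): 1⊕1⊕1⊕1⊕0⊕1⊕0⊕1 = 0
s4 (pos 4,5,6,7,12,13,14,15): 0⊕1⊕1⊕1⊕0⊕0⊕0⊕1 = 0
s8 (pos 8,9,10,11,12,13,14,15): 1⊕0⊕0⊕1⊕0⊕0⊕0⊕1 = 1
Syndrome s8…s1 = 1000 → error at position 8.
Flip position 8: 111011110010001 → 111011100010001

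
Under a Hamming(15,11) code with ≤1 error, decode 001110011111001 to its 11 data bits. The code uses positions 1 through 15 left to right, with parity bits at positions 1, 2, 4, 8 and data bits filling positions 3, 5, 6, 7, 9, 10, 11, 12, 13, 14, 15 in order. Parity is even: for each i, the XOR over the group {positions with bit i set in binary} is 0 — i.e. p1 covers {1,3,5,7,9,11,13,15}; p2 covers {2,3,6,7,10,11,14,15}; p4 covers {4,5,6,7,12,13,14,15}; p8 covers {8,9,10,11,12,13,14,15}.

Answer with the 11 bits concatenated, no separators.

11001111001

s1 (pos 1,3,5,7,9,11,13,15): 0⊕1⊕1⊕0⊕1⊕1⊕0⊕1 = 1
s2 (pos 2,3,6,7,10,11,14,15): 0⊕1⊕0⊕0⊕1⊕1⊕0⊕1 = 0
s4 (pos 4,5,6,7,12,13,14,15): 1⊕1⊕0⊕0⊕1⊕0⊕0⊕1 = 0
s8 (pos 8,9,10,11,12,13,14,15): 1⊕1⊕1⊕1⊕1⊕0⊕0⊕1 = 0
Syndrome s8…s1 = 0001 → error at position 1.
Flip position 1: 001110011111001 → 101110011111001
Read data bits from positions 3,5,6,7,9,10,11,12,13,14,15: 11001111001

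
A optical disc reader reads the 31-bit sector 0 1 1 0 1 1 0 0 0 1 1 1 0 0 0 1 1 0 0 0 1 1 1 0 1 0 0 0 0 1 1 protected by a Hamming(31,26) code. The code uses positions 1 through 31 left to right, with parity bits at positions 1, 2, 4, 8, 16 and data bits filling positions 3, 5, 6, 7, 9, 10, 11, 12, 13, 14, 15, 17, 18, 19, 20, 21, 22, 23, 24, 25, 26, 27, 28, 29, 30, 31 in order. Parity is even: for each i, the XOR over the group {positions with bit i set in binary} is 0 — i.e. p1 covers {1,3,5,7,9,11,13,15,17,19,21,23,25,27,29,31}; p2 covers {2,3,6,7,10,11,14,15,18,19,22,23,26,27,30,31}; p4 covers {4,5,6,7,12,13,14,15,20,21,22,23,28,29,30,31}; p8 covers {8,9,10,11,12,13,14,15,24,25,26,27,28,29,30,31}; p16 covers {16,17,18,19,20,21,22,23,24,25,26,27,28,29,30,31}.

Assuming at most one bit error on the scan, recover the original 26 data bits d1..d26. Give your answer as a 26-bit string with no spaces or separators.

11100111000100011101000011

s1 (pos 1,3,5,7,9,11,13,15,17,19,21,23,25,27,29,31): 0⊕1⊕1⊕0⊕0⊕1⊕0⊕0⊕1⊕0⊕1⊕1⊕1⊕0⊕0⊕1 = 0
s2 (pos 2,3,6,7,10,11,14,15,18,19,22,23,26,27,30,31): 1⊕1⊕1⊕0⊕1⊕1⊕0⊕0⊕0⊕0⊕1⊕1⊕0⊕0⊕1⊕1 = 1
s4 (pos 4,5,6,7,12,13,14,15,20,21,22,23,28,29,30,31): 0⊕1⊕1⊕0⊕1⊕0⊕0⊕0⊕0⊕1⊕1⊕1⊕0⊕0⊕1⊕1 = 0
s8 (pos 8,9,10,11,12,13,14,15,24,25,26,27,28,29,30,31): 0⊕0⊕1⊕1⊕1⊕0⊕0⊕0⊕0⊕1⊕0⊕0⊕0⊕0⊕1⊕1 = 0
s16 (pos 16,17,18,19,20,21,22,23,24,25,26,27,28,29,30,31): 1⊕1⊕0⊕0⊕0⊕1⊕1⊕1⊕0⊕1⊕0⊕0⊕0⊕0⊕1⊕1 = 0
Syndrome s16…s1 = 00010 → error at position 2.
Flip position 2: 0110110001110001100011101000011 → 0010110001110001100011101000011
Read data bits from positions 3,5,6,7,9,10,11,12,13,14,15,17,18,19,20,21,22,23,24,25,26,27,28,29,30,31: 11100111000100011101000011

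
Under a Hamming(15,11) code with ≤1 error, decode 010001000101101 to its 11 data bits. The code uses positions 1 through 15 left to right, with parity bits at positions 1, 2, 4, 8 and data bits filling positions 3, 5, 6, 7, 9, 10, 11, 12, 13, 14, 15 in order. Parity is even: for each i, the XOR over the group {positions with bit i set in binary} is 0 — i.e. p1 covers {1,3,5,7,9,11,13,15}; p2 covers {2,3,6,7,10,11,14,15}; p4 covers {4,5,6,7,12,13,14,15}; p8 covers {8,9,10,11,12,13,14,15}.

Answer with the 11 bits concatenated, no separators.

s1 (pos 1,3,5,7,9,11,13,15): 0⊕0⊕0⊕0⊕0⊕0⊕1⊕1 = 0
s2 (pos 2,3,6,7,10,11,14,15): 1⊕0⊕1⊕0⊕1⊕0⊕0⊕1 = 0
s4 (pos 4,5,6,7,12,13,14,15): 0⊕0⊕1⊕0⊕1⊕1⊕0⊕1 = 0
s8 (pos 8,9,10,11,12,13,14,15): 0⊕0⊕1⊕0⊕1⊕1⊕0⊕1 = 0
Syndrome s8…s1 = 0000 → no error.
Read data bits from positions 3,5,6,7,9,10,11,12,13,14,15: 00100101101

00100101101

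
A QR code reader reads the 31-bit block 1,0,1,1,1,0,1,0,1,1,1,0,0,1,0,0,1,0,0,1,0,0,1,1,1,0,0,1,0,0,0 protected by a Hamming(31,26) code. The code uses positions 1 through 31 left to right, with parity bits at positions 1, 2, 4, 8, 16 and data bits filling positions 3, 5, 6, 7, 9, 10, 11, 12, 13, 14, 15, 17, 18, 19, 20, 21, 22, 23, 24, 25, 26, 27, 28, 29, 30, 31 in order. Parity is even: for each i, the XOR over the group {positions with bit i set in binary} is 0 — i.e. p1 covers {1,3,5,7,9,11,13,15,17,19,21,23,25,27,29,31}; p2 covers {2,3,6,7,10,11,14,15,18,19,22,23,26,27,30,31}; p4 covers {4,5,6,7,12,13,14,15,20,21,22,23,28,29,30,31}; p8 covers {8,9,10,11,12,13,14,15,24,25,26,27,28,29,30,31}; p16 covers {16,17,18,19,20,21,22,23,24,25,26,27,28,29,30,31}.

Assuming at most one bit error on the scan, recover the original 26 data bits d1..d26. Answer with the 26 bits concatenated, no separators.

s1 (pos 1,3,5,7,9,11,13,15,17,19,21,23,25,27,29,31): 1⊕1⊕1⊕1⊕1⊕1⊕0⊕0⊕1⊕0⊕0⊕1⊕1⊕0⊕0⊕0 = 1
s2 (pos 2,3,6,7,10,11,14,15,18,19,22,23,26,27,30,31): 0⊕1⊕0⊕1⊕1⊕1⊕1⊕0⊕0⊕0⊕0⊕1⊕0⊕0⊕0⊕0 = 0
s4 (pos 4,5,6,7,12,13,14,15,20,21,22,23,28,29,30,31): 1⊕1⊕0⊕1⊕0⊕0⊕1⊕0⊕1⊕0⊕0⊕1⊕1⊕0⊕0⊕0 = 1
s8 (pos 8,9,10,11,12,13,14,15,24,25,26,27,28,29,30,31): 0⊕1⊕1⊕1⊕0⊕0⊕1⊕0⊕1⊕1⊕0⊕0⊕1⊕0⊕0⊕0 = 1
s16 (pos 16,17,18,19,20,21,22,23,24,25,26,27,28,29,30,31): 0⊕1⊕0⊕0⊕1⊕0⊕0⊕1⊕1⊕1⊕0⊕0⊕1⊕0⊕0⊕0 = 0
Syndrome s16…s1 = 01101 → error at position 13.
Flip position 13: 1011101011100100100100111001000 → 1011101011101100100100111001000
Read data bits from positions 3,5,6,7,9,10,11,12,13,14,15,17,18,19,20,21,22,23,24,25,26,27,28,29,30,31: 11011110110100100111001000

11011110110100100111001000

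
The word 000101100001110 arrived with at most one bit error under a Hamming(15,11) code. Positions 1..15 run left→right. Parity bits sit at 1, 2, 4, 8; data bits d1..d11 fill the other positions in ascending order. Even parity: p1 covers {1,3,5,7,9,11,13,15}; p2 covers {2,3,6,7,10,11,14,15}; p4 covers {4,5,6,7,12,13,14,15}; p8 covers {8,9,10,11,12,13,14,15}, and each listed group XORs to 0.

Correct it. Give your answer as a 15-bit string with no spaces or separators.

s1 (pos 1,3,5,7,9,11,13,15): 0⊕0⊕0⊕1⊕0⊕0⊕1⊕0 = 0
s2 (pos 2,3,6,7,10,11,14,15): 0⊕0⊕1⊕1⊕0⊕0⊕1⊕0 = 1
s4 (pos 4,5,6,7,12,13,14,15): 1⊕0⊕1⊕1⊕1⊕1⊕1⊕0 = 0
s8 (pos 8,9,10,11,12,13,14,15): 0⊕0⊕0⊕0⊕1⊕1⊕1⊕0 = 1
Syndrome s8…s1 = 1010 → error at position 10.
Flip position 10: 000101100001110 → 000101100101110

000101100101110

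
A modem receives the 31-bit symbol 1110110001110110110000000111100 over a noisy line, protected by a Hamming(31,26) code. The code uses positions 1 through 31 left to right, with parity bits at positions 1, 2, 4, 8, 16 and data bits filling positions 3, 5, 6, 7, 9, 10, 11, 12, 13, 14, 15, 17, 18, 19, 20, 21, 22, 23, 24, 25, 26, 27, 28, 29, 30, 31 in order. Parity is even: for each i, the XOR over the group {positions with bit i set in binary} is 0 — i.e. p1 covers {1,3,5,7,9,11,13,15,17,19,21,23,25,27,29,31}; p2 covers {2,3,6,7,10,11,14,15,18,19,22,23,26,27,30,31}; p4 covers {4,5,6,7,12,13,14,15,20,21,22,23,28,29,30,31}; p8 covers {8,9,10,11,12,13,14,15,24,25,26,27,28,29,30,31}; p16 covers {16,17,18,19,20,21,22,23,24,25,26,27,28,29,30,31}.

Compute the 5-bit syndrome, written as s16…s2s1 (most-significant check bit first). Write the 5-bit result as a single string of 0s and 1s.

s1 (pos 1,3,5,7,9,11,13,15,17,19,21,23,25,27,29,31): 1⊕1⊕1⊕0⊕0⊕1⊕0⊕1⊕1⊕0⊕0⊕0⊕0⊕1⊕1⊕0 = 0
s2 (pos 2,3,6,7,10,11,14,15,18,19,22,23,26,27,30,31): 1⊕1⊕1⊕0⊕1⊕1⊕1⊕1⊕1⊕0⊕0⊕0⊕1⊕1⊕0⊕0 = 0
s4 (pos 4,5,6,7,12,13,14,15,20,21,22,23,28,29,30,31): 0⊕1⊕1⊕0⊕1⊕0⊕1⊕1⊕0⊕0⊕0⊕0⊕1⊕1⊕0⊕0 = 1
s8 (pos 8,9,10,11,12,13,14,15,24,25,26,27,28,29,30,31): 0⊕0⊕1⊕1⊕1⊕0⊕1⊕1⊕0⊕0⊕1⊕1⊕1⊕1⊕0⊕0 = 1
s16 (pos 16,17,18,19,20,21,22,23,24,25,26,27,28,29,30,31): 0⊕1⊕1⊕0⊕0⊕0⊕0⊕0⊕0⊕0⊕1⊕1⊕1⊕1⊕0⊕0 = 0
Syndrome s16…s1 = 01100 → error at position 12.

01100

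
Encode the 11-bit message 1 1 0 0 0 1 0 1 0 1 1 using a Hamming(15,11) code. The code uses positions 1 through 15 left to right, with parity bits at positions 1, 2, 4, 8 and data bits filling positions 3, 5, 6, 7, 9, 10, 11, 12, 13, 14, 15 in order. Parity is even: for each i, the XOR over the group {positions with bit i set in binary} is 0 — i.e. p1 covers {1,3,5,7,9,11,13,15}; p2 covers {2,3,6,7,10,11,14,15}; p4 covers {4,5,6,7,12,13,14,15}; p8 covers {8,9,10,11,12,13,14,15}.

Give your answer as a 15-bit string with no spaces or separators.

Place data at non-parity positions: p1 p2 1 p4 1 0 0 p8 0 1 0 1 0 1 1
p1 (pos 1,3,5,7,9,11,13,15): XOR of data positions = 1⊕1⊕0⊕0⊕0⊕0⊕1 = 1
p2 (pos 2,3,6,7,10,11,14,15): XOR of data positions = 1⊕0⊕0⊕1⊕0⊕1⊕1 = 0
p4 (pos 4,5,6,7,12,13,14,15): XOR of data positions = 1⊕0⊕0⊕1⊕0⊕1⊕1 = 0
p8 (pos 8,9,10,11,12,13,14,15): XOR of data positions = 0⊕1⊕0⊕1⊕0⊕1⊕1 = 0
Codeword: 101010000101011

101010000101011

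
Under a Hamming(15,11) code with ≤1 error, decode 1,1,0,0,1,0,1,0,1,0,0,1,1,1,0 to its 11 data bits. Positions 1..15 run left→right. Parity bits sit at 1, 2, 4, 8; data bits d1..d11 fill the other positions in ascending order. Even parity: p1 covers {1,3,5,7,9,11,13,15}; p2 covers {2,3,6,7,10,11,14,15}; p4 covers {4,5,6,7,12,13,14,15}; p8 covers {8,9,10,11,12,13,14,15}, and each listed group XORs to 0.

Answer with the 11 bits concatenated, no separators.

s1 (pos 1,3,5,7,9,11,13,15): 1⊕0⊕1⊕1⊕1⊕0⊕1⊕0 = 1
s2 (pos 2,3,6,7,10,11,14,15): 1⊕0⊕0⊕1⊕0⊕0⊕1⊕0 = 1
s4 (pos 4,5,6,7,12,13,14,15): 0⊕1⊕0⊕1⊕1⊕1⊕1⊕0 = 1
s8 (pos 8,9,10,11,12,13,14,15): 0⊕1⊕0⊕0⊕1⊕1⊕1⊕0 = 0
Syndrome s8…s1 = 0111 → error at position 7.
Flip position 7: 110010101001110 → 110010001001110
Read data bits from positions 3,5,6,7,9,10,11,12,13,14,15: 01001001110

01001001110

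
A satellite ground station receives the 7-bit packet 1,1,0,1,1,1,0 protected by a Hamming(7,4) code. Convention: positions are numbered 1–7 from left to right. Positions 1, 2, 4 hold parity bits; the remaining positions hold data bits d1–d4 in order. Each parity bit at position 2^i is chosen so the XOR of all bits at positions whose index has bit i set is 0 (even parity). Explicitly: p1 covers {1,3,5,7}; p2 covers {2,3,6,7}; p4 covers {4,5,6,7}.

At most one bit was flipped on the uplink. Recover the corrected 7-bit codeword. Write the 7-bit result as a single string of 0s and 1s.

s1 (pos 1,3,5,7): 1⊕0⊕1⊕0 = 0
s2 (pos 2,3,6,7): 1⊕0⊕1⊕0 = 0
s4 (pos 4,5,6,7): 1⊕1⊕1⊕0 = 1
Syndrome s4…s1 = 100 → error at position 4.
Flip position 4: 1101110 → 1100110

1100110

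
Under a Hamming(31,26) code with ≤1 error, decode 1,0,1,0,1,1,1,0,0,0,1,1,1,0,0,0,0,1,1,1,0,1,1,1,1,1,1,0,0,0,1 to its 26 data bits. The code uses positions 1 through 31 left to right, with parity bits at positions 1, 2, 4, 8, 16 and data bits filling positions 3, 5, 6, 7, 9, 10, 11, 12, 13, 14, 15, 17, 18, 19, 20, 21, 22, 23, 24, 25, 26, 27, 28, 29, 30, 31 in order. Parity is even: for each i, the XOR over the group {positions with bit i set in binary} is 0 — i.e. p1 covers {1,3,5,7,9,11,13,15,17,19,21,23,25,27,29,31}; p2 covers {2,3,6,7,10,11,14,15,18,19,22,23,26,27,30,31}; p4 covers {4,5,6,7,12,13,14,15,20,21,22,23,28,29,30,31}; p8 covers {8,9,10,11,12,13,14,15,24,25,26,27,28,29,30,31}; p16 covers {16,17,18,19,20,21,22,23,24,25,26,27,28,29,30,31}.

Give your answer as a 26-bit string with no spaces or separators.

11100011100011101111110001

s1 (pos 1,3,5,7,9,11,13,15,17,19,21,23,25,27,29,31): 1⊕1⊕1⊕1⊕0⊕1⊕1⊕0⊕0⊕1⊕0⊕1⊕1⊕1⊕0⊕1 = 1
s2 (pos 2,3,6,7,10,11,14,15,18,19,22,23,26,27,30,31): 0⊕1⊕1⊕1⊕0⊕1⊕0⊕0⊕1⊕1⊕1⊕1⊕1⊕1⊕0⊕1 = 1
s4 (pos 4,5,6,7,12,13,14,15,20,21,22,23,28,29,30,31): 0⊕1⊕1⊕1⊕1⊕1⊕0⊕0⊕1⊕0⊕1⊕1⊕0⊕0⊕0⊕1 = 1
s8 (pos 8,9,10,11,12,13,14,15,24,25,26,27,28,29,30,31): 0⊕0⊕0⊕1⊕1⊕1⊕0⊕0⊕1⊕1⊕1⊕1⊕0⊕0⊕0⊕1 = 0
s16 (pos 16,17,18,19,20,21,22,23,24,25,26,27,28,29,30,31): 0⊕0⊕1⊕1⊕1⊕0⊕1⊕1⊕1⊕1⊕1⊕1⊕0⊕0⊕0⊕1 = 0
Syndrome s16…s1 = 00111 → error at position 7.
Flip position 7: 1010111000111000011101111110001 → 1010110000111000011101111110001
Read data bits from positions 3,5,6,7,9,10,11,12,13,14,15,17,18,19,20,21,22,23,24,25,26,27,28,29,30,31: 11100011100011101111110001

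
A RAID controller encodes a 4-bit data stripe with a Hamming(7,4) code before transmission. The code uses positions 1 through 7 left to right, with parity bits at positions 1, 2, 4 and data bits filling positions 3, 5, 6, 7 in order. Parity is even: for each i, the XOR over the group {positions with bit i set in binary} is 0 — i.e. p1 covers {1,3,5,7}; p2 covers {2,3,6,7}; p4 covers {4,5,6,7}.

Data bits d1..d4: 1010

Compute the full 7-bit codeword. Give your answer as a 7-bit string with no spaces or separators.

Place data at non-parity positions: p1 p2 1 p4 0 1 0
p1 (pos 1,3,5,7): XOR of data positions = 1⊕0⊕0 = 1
p2 (pos 2,3,6,7): XOR of data positions = 1⊕1⊕0 = 0
p4 (pos 4,5,6,7): XOR of data positions = 0⊕1⊕0 = 1
Codeword: 1011010

1011010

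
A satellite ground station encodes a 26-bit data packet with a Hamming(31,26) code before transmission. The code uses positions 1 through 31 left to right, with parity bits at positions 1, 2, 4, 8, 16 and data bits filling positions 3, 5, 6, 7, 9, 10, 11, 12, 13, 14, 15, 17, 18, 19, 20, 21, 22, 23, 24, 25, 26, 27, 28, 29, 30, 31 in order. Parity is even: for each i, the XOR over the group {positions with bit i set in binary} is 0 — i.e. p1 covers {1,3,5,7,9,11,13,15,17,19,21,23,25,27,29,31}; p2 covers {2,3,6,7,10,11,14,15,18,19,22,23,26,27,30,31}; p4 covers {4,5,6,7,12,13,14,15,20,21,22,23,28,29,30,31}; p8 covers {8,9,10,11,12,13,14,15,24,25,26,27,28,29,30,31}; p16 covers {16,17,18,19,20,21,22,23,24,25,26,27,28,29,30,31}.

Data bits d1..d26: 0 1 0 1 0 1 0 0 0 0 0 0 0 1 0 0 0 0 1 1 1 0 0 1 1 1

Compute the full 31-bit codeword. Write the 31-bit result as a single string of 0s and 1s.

0001101101000001001000011100111

Place data at non-parity positions: p1 p2 0 p4 1 0 1 p8 0 1 0 0 0 0 0 p16 0 0 1 0 0 0 0 1 1 1 0 0 1 1 1
p1 (pos 1,3,5,7,9,11,13,15,17,19,21,23,25,27,29,31): XOR of data positions = 0⊕1⊕1⊕0⊕0⊕0⊕0⊕0⊕1⊕0⊕0⊕1⊕0⊕1⊕1 = 0
p2 (pos 2,3,6,7,10,11,14,15,18,19,22,23,26,27,30,31): XOR of data positions = 0⊕0⊕1⊕1⊕0⊕0⊕0⊕0⊕1⊕0⊕0⊕1⊕0⊕1⊕1 = 0
p4 (pos 4,5,6,7,12,13,14,15,20,21,22,23,28,29,30,31): XOR of data positions = 1⊕0⊕1⊕0⊕0⊕0⊕0⊕0⊕0⊕0⊕0⊕0⊕1⊕1⊕1 = 1
p8 (pos 8,9,10,11,12,13,14,15,24,25,26,27,28,29,30,31): XOR of data positions = 0⊕1⊕0⊕0⊕0⊕0⊕0⊕1⊕1⊕1⊕0⊕0⊕1⊕1⊕1 = 1
p16 (pos 16,17,18,19,20,21,22,23,24,25,26,27,28,29,30,31): XOR of data positions = 0⊕0⊕1⊕0⊕0⊕0⊕0⊕1⊕1⊕1⊕0⊕0⊕1⊕1⊕1 = 1
Codeword: 0001101101000001001000011100111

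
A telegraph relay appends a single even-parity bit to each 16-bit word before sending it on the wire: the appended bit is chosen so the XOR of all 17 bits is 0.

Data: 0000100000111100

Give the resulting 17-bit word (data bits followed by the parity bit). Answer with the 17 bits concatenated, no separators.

00001000001111001

XOR of the 16 data bits: 0⊕0⊕0⊕0⊕1⊕0⊕0⊕0⊕0⊕0⊕1⊕1⊕1⊕1⊕0⊕0 = 1
Parity bit = 1 (so all 17 bits XOR to 0).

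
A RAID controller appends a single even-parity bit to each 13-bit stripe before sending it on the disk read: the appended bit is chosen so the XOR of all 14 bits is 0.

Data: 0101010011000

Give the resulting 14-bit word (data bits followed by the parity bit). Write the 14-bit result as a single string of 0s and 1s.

01010100110001

XOR of the 13 data bits: 0⊕1⊕0⊕1⊕0⊕1⊕0⊕0⊕1⊕1⊕0⊕0⊕0 = 1
Parity bit = 1 (so all 14 bits XOR to 0).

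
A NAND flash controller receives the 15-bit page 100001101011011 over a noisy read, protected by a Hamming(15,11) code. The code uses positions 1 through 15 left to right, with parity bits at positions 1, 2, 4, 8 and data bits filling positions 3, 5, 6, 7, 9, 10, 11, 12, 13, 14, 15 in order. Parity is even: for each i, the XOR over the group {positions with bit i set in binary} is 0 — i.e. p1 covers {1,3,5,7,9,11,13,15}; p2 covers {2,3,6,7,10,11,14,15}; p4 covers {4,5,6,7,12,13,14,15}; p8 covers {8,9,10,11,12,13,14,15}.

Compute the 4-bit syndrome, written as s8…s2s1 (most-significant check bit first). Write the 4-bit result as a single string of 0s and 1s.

1111

s1 (pos 1,3,5,7,9,11,13,15): 1⊕0⊕0⊕1⊕1⊕1⊕0⊕1 = 1
s2 (pos 2,3,6,7,10,11,14,15): 0⊕0⊕1⊕1⊕0⊕1⊕1⊕1 = 1
s4 (pos 4,5,6,7,12,13,14,15): 0⊕0⊕1⊕1⊕1⊕0⊕1⊕1 = 1
s8 (pos 8,9,10,11,12,13,14,15): 0⊕1⊕0⊕1⊕1⊕0⊕1⊕1 = 1
Syndrome s8…s1 = 1111 → error at position 15.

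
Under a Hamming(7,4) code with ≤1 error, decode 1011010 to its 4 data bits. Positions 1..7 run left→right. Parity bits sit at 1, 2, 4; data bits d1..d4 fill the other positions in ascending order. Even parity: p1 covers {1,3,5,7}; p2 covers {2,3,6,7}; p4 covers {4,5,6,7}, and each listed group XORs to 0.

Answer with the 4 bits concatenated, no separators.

1010

s1 (pos 1,3,5,7): 1⊕1⊕0⊕0 = 0
s2 (pos 2,3,6,7): 0⊕1⊕1⊕0 = 0
s4 (pos 4,5,6,7): 1⊕0⊕1⊕0 = 0
Syndrome s4…s1 = 000 → no error.
Read data bits from positions 3,5,6,7: 1010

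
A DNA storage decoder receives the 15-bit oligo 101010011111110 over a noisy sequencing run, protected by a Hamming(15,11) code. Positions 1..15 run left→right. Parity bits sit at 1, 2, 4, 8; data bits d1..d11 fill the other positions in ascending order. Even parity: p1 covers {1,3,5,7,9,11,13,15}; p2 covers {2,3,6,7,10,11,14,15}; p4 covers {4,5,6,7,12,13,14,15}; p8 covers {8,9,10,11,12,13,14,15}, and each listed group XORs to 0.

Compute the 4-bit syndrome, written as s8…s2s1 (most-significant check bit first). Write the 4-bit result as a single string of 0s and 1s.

1000

s1 (pos 1,3,5,7,9,11,13,15): 1⊕1⊕1⊕0⊕1⊕1⊕1⊕0 = 0
s2 (pos 2,3,6,7,10,11,14,15): 0⊕1⊕0⊕0⊕1⊕1⊕1⊕0 = 0
s4 (pos 4,5,6,7,12,13,14,15): 0⊕1⊕0⊕0⊕1⊕1⊕1⊕0 = 0
s8 (pos 8,9,10,11,12,13,14,15): 1⊕1⊕1⊕1⊕1⊕1⊕1⊕0 = 1
Syndrome s8…s1 = 1000 → error at position 8.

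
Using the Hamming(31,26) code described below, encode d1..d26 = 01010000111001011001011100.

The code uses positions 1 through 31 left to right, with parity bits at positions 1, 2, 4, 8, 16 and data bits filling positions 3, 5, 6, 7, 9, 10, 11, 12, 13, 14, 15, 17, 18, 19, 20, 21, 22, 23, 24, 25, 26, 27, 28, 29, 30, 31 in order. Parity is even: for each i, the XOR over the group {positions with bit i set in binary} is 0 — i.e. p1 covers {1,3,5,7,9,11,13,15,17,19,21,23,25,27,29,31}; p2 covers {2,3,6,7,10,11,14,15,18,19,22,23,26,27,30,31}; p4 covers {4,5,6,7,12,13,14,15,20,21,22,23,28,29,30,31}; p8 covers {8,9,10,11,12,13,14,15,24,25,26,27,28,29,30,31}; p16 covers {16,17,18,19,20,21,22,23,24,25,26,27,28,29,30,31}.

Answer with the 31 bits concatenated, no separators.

Place data at non-parity positions: p1 p2 0 p4 1 0 1 p8 0 0 0 0 1 1 1 p16 0 0 1 0 1 1 0 0 1 0 1 1 1 0 0
p1 (pos 1,3,5,7,9,11,13,15,17,19,21,23,25,27,29,31): XOR of data positions = 0⊕1⊕1⊕0⊕0⊕1⊕1⊕0⊕1⊕1⊕0⊕1⊕1⊕1⊕0 = 1
p2 (pos 2,3,6,7,10,11,14,15,18,19,22,23,26,27,30,31): XOR of data positions = 0⊕0⊕1⊕0⊕0⊕1⊕1⊕0⊕1⊕1⊕0⊕0⊕1⊕0⊕0 = 0
p4 (pos 4,5,6,7,12,13,14,15,20,21,22,23,28,29,30,31): XOR of data positions = 1⊕0⊕1⊕0⊕1⊕1⊕1⊕0⊕1⊕1⊕0⊕1⊕1⊕0⊕0 = 1
p8 (pos 8,9,10,11,12,13,14,15,24,25,26,27,28,29,30,31): XOR of data positions = 0⊕0⊕0⊕0⊕1⊕1⊕1⊕0⊕1⊕0⊕1⊕1⊕1⊕0⊕0 = 1
p16 (pos 16,17,18,19,20,21,22,23,24,25,26,27,28,29,30,31): XOR of data positions = 0⊕0⊕1⊕0⊕1⊕1⊕0⊕0⊕1⊕0⊕1⊕1⊕1⊕0⊕0 = 1
Codeword: 1001101100001111001011001011100

1001101100001111001011001011100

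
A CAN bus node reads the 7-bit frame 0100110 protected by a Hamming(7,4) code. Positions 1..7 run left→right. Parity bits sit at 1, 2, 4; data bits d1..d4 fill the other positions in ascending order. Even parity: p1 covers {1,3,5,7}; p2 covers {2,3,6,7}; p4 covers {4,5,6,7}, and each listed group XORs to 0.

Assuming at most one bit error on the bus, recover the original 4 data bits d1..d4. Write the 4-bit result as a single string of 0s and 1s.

s1 (pos 1,3,5,7): 0⊕0⊕1⊕0 = 1
s2 (pos 2,3,6,7): 1⊕0⊕1⊕0 = 0
s4 (pos 4,5,6,7): 0⊕1⊕1⊕0 = 0
Syndrome s4…s1 = 001 → error at position 1.
Flip position 1: 0100110 → 1100110
Read data bits from positions 3,5,6,7: 0110

0110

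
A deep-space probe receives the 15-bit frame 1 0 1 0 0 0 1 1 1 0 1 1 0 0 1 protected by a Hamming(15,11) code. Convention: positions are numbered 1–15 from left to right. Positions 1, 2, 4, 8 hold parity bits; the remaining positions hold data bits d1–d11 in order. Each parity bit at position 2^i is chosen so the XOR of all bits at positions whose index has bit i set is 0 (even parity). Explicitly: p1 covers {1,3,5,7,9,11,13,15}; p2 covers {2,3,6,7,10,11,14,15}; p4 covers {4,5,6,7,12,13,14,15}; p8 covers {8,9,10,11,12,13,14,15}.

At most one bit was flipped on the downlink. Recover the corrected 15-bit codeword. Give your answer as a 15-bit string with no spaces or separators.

s1 (pos 1,3,5,7,9,11,13,15): 1⊕1⊕0⊕1⊕1⊕1⊕0⊕1 = 0
s2 (pos 2,3,6,7,10,11,14,15): 0⊕1⊕0⊕1⊕0⊕1⊕0⊕1 = 0
s4 (pos 4,5,6,7,12,13,14,15): 0⊕0⊕0⊕1⊕1⊕0⊕0⊕1 = 1
s8 (pos 8,9,10,11,12,13,14,15): 1⊕1⊕0⊕1⊕1⊕0⊕0⊕1 = 1
Syndrome s8…s1 = 1100 → error at position 12.
Flip position 12: 101000111011001 → 101000111010001

101000111010001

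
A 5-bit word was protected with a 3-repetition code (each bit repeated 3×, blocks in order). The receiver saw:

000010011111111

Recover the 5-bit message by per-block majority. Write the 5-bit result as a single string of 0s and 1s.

00111

Block 1 (000): 0 ones → 0
Block 2 (010): 1 one → 0
Block 3 (011): 2 ones → 1
Block 4 (111): 3 ones → 1
Block 5 (111): 3 ones → 1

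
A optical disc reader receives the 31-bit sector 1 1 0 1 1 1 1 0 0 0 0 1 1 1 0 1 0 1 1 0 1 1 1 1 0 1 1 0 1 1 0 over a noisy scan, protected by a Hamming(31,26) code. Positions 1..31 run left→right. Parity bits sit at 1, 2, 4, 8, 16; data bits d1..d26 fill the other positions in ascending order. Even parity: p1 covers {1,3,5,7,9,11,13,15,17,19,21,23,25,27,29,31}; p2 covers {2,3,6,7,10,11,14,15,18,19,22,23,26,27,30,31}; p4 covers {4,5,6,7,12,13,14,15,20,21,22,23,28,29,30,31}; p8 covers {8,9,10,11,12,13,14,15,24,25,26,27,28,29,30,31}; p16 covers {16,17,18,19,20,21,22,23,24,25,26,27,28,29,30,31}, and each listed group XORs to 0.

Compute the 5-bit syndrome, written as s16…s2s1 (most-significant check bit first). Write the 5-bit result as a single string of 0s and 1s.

10011

s1 (pos 1,3,5,7,9,11,13,15,17,19,21,23,25,27,29,31): 1⊕0⊕1⊕1⊕0⊕0⊕1⊕0⊕0⊕1⊕1⊕1⊕0⊕1⊕1⊕0 = 1
s2 (pos 2,3,6,7,10,11,14,15,18,19,22,23,26,27,30,31): 1⊕0⊕1⊕1⊕0⊕0⊕1⊕0⊕1⊕1⊕1⊕1⊕1⊕1⊕1⊕0 = 1
s4 (pos 4,5,6,7,12,13,14,15,20,21,22,23,28,29,30,31): 1⊕1⊕1⊕1⊕1⊕1⊕1⊕0⊕0⊕1⊕1⊕1⊕0⊕1⊕1⊕0 = 0
s8 (pos 8,9,10,11,12,13,14,15,24,25,26,27,28,29,30,31): 0⊕0⊕0⊕0⊕1⊕1⊕1⊕0⊕1⊕0⊕1⊕1⊕0⊕1⊕1⊕0 = 0
s16 (pos 16,17,18,19,20,21,22,23,24,25,26,27,28,29,30,31): 1⊕0⊕1⊕1⊕0⊕1⊕1⊕1⊕1⊕0⊕1⊕1⊕0⊕1⊕1⊕0 = 1
Syndrome s16…s1 = 10011 → error at position 19.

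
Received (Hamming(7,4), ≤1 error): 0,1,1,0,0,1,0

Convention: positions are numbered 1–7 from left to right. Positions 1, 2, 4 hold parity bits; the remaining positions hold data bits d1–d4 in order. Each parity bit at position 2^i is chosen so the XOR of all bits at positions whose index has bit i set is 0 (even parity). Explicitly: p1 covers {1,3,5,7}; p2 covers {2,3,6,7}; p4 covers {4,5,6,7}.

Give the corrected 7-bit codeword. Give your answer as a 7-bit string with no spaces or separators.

s1 (pos 1,3,5,7): 0⊕1⊕0⊕0 = 1
s2 (pos 2,3,6,7): 1⊕1⊕1⊕0 = 1
s4 (pos 4,5,6,7): 0⊕0⊕1⊕0 = 1
Syndrome s4…s1 = 111 → error at position 7.
Flip position 7: 0110010 → 0110011

0110011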